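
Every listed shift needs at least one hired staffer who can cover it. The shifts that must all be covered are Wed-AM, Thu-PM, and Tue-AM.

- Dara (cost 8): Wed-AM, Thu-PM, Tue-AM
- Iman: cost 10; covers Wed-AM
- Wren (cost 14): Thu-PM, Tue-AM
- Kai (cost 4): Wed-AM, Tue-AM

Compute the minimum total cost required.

8

This is an integer covering problem.
The greedy cost-per-new-shift heuristic would pick Kai and Dara for 12, but a cheaper cover exists.
Dara alone covers Wed-AM, Thu-PM, Tue-AM — every shift.
Total cost: 8.
No cover costs less than 8.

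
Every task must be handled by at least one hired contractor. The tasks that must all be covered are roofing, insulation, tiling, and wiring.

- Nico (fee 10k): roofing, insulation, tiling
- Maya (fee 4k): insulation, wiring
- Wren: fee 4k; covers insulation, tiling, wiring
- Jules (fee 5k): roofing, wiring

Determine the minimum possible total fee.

This is a weighted set-cover instance.
Choose Wren and Jules: together they cover roofing, insulation, tiling, wiring — every task.
Total fee: 4 + 5 = 9.
No cover costs less than 9.

9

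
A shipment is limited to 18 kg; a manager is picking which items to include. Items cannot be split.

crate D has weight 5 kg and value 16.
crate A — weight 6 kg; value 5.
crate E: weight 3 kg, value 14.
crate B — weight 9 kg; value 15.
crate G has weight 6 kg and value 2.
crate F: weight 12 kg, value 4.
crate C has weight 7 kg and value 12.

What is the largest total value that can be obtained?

45

Allowing fractional choices, the relaxed optimum would be about 47.0, but items are indivisible.
crate D + crate A + crate E: weight 5 + 6 + 3 = 14 ≤ 18, value 16 + 5 + 14 = 35.
crate D + crate E + crate B: weight 5 + 3 + 9 = 17 ≤ 18, value 16 + 14 + 15 = 45.
crate D + crate E + crate C: weight 5 + 3 + 7 = 15 ≤ 18, value 16 + 14 + 12 = 42.
Best is crate D, crate E, and crate B with total value 45.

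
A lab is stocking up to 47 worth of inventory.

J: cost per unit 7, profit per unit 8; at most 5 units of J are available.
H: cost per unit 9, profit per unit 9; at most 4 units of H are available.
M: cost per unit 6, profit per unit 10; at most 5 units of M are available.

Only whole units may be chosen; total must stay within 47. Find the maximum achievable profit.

M has the best ratio (10/6); taking only M gives at most 5×10 = 50 (stopped by the supply cap of 5).
Mixing does better — 1×J, 1×H, and 5×M: cost 46 ≤ 47, profit 1·8 + 1·9 + 5·10 = 67.

67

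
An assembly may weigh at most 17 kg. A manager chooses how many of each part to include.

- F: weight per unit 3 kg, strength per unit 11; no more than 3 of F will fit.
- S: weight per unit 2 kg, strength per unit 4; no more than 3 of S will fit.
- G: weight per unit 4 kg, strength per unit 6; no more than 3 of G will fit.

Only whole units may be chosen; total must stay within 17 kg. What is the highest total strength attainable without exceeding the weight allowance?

F has the best ratio (11/3); taking only F gives at most 3×11 = 33 (stopped by the supply cap of 3).
Mixing does better — 3×F, 2×S, and 1×G: weight 17 ≤ 17, strength 3·11 + 2·4 + 1·6 = 47.

47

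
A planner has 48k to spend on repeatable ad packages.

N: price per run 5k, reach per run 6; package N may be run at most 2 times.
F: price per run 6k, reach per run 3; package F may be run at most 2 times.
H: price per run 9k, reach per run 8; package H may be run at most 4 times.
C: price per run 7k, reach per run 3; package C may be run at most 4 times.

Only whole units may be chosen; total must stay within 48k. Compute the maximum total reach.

44

1×N, 4×H, and 1×C: price 48 ≤ 48, reach 1·6 + 4·8 + 1·3 = 41.
2×N and 4×H: price 46 ≤ 48, reach 2·6 + 4·8 = 44.
Best is 44.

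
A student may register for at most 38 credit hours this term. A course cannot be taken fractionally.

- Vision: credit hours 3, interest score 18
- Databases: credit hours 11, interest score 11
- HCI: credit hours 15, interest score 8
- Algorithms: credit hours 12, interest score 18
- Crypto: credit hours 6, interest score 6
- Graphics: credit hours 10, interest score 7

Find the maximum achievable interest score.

Allowing fractional choices, the relaxed optimum would be about 57.2, but courses are indivisible.
Vision + Databases + Algorithms + Graphics: credit hours 3 + 11 + 12 + 10 = 36 ≤ 38, interest score 18 + 11 + 18 + 7 = 54.
Vision + Databases + Algorithms + Crypto: credit hours 3 + 11 + 12 + 6 = 32 ≤ 38, interest score 18 + 11 + 18 + 6 = 53.
Best is Vision, Databases, Algorithms, and Graphics with total interest score 54.

54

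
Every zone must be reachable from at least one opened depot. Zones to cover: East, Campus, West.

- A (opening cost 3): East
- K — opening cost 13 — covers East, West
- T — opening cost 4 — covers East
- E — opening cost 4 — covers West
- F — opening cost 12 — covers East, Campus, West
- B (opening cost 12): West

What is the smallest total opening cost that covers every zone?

12

This is an integer covering problem.
F alone covers East, Campus, West — every zone.
Total opening cost: 12.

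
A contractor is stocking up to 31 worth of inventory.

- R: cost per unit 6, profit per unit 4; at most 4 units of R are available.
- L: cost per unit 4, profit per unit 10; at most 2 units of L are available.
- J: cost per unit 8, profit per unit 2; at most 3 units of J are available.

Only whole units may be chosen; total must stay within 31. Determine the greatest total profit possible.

This is a bounded integer knapsack.
3×R and 2×L: cost 26 ≤ 31, profit 3·4 + 2·10 = 32.
2×R, 2×L, and 1×J: cost 28 ≤ 31, profit 2·4 + 2·10 + 1·2 = 30.
Best is 32.

32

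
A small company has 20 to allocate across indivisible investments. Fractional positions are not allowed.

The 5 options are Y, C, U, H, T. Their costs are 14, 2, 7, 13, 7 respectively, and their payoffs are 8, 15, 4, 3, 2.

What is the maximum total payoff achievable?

23

Allowing fractional choices, the relaxed optimum would be about 25.3, but investments are indivisible.
C + U + T: cost 2 + 7 + 7 = 16 ≤ 20, payoff 15 + 4 + 2 = 21.
Y + C: cost 14 + 2 = 16 ≤ 20, payoff 8 + 15 = 23.
Best is Y and C with total payoff 23.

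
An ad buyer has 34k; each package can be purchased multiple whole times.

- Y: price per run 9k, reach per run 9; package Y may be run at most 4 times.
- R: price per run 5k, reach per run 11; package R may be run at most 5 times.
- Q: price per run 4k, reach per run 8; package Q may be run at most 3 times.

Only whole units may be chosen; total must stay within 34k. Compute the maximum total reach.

71

4×R and 3×Q: price 32 ≤ 34, reach 4·11 + 3·8 = 68.
5×R and 2×Q: price 33 ≤ 34, reach 5·11 + 2·8 = 71.
Best is 71.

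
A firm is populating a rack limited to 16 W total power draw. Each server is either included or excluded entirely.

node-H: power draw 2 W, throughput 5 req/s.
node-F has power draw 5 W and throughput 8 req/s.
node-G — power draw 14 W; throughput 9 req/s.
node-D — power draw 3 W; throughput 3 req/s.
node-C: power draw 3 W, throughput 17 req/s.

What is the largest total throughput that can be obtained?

node-F + node-D + node-C: power draw 5 + 3 + 3 = 11 ≤ 16, throughput 8 + 3 + 17 = 28.
node-H + node-F + node-C: power draw 2 + 5 + 3 = 10 ≤ 16, throughput 5 + 8 + 17 = 30.
node-H + node-F + node-D + node-C: power draw 2 + 5 + 3 + 3 = 13 ≤ 16, throughput 5 + 8 + 3 + 17 = 33.
Best is node-H, node-F, node-D, and node-C with total throughput 33.

33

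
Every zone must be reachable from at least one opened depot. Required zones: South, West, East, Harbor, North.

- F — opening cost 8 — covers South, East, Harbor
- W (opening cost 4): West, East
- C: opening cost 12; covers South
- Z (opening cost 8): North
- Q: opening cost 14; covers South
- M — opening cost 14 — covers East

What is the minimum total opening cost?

Choose F, W, and Z: together they cover South, West, East, Harbor, North — every zone.
Total opening cost: 8 + 4 + 8 = 20.
No cover costs less than 20.

20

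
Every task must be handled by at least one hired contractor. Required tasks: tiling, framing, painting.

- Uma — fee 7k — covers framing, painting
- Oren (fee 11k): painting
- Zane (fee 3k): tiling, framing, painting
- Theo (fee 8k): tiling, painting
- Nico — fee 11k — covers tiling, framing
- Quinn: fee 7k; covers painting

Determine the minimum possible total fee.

3

This is a weighted set-cover instance.
Zane alone covers tiling, framing, painting — every task.
Total fee: 3.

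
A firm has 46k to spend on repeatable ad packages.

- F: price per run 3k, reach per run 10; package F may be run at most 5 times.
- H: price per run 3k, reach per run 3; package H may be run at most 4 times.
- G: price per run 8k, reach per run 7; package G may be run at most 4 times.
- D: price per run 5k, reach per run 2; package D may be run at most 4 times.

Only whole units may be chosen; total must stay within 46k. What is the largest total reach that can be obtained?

This is a bounded integer knapsack.
Take 5×F, 2×H, and 3×G: price 45 ≤ 46, reach 5·10 + 2·3 + 3·7 = 77.
F has the best ratio (10/3) and is taken to its limit of 5; remaining capacity is filled optimally with the others.

77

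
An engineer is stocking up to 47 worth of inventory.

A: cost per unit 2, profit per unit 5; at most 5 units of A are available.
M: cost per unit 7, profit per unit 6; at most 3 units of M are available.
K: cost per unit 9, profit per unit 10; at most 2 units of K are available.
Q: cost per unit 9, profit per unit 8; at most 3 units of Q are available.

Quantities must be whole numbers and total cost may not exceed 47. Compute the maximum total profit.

This is a bounded integer knapsack.
A has the best ratio (5/2); taking only A gives at most 5×5 = 25 (stopped by the supply cap of 5).
Mixing does better — 5×A, 2×K, and 2×Q: cost 46 ≤ 47, profit 5·5 + 2·10 + 2·8 = 61.

61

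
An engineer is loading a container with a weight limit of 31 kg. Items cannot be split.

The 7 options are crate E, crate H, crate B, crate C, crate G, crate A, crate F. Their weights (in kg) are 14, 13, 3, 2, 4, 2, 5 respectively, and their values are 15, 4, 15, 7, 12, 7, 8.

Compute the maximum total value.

Allowing fractional choices, the relaxed optimum would be about 64.3, but items are indivisible.
crate E + crate B + crate C + crate G + crate A + crate F: weight 14 + 3 + 2 + 4 + 2 + 5 = 30 ≤ 31, value 15 + 15 + 7 + 12 + 7 + 8 = 64.
crate E + crate B + crate C + crate G + crate F: weight 14 + 3 + 2 + 4 + 5 = 28 ≤ 31, value 15 + 15 + 7 + 12 + 8 = 57.
Best is crate E, crate B, crate C, crate G, crate A, and crate F with total value 64.

64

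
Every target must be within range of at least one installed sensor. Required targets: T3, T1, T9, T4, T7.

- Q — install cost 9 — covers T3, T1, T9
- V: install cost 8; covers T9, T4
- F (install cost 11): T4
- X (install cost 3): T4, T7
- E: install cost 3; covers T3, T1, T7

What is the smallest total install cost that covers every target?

11

The greedy cost-per-new-target heuristic would pick E, X, and V for 14, but a cheaper cover exists.
Choose V and E: together they cover T3, T1, T9, T4, T7 — every target.
Total install cost: 8 + 3 = 11.
No cover costs less than 11.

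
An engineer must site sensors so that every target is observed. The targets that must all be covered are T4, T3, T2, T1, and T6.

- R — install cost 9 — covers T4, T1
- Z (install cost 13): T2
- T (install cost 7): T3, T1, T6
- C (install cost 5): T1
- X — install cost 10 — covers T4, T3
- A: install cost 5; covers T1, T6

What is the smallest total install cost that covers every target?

28

The greedy cost-per-new-target heuristic would pick T, R, and Z for 29, but a cheaper cover exists.
Choose Z, X, and A: together they cover T4, T3, T2, T1, T6 — every target.
Total install cost: 13 + 10 + 5 = 28.
No cover costs less than 28.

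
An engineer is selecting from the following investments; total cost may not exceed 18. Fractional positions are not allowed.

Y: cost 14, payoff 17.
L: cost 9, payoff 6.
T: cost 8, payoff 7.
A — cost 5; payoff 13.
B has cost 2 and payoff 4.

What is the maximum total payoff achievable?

L + A + B: cost 9 + 5 + 2 = 16 ≤ 18, payoff 6 + 13 + 4 = 23.
T + A + B: cost 8 + 5 + 2 = 15 ≤ 18, payoff 7 + 13 + 4 = 24.
Best is T, A, and B with total payoff 24.

24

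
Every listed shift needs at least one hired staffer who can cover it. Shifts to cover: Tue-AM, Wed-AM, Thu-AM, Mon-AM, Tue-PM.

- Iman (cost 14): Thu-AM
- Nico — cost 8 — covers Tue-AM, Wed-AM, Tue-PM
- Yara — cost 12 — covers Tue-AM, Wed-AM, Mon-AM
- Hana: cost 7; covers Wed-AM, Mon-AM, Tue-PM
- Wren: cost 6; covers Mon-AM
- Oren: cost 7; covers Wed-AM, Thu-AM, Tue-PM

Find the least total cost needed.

19

The greedy cost-per-new-shift heuristic would pick Hana, Oren, and Nico for 22, but a cheaper cover exists.
Choose Yara and Oren: together they cover Tue-AM, Wed-AM, Thu-AM, Mon-AM, Tue-PM — every shift.
Total cost: 12 + 7 = 19.
No cover costs less than 19.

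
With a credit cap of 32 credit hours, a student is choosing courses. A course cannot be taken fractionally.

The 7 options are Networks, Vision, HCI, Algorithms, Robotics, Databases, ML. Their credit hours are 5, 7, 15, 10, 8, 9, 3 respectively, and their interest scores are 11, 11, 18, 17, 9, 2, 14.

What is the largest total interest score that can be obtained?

Networks + HCI + Robotics + ML: credit hours 5 + 15 + 8 + 3 = 31 ≤ 32, interest score 11 + 18 + 9 + 14 = 52.
Networks + Vision + Algorithms + ML: credit hours 5 + 7 + 10 + 3 = 25 ≤ 32, interest score 11 + 11 + 17 + 14 = 53.
Networks + Vision + HCI + ML: credit hours 5 + 7 + 15 + 3 = 30 ≤ 32, interest score 11 + 11 + 18 + 14 = 54.
Best is Networks, Vision, HCI, and ML with total interest score 54.

54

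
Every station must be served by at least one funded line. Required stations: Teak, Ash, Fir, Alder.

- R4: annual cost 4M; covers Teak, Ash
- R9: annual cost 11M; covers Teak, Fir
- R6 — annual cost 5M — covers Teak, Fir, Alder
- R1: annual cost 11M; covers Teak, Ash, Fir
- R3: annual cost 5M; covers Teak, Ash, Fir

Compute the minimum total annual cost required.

9

This is an integer covering problem.
Choose R4 and R6: together they cover Teak, Ash, Fir, Alder — every station.
Total annual cost: 4 + 5 = 9.
No cover costs less than 9.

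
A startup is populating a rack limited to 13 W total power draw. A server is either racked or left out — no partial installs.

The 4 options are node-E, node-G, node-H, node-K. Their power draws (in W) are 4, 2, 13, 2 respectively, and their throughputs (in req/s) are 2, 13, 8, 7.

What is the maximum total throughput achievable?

22

Allowing fractional choices, the relaxed optimum would be about 25.5, but servers are indivisible.
node-E + node-G: power draw 4 + 2 = 6 ≤ 13, throughput 2 + 13 = 15.
node-G + node-K: power draw 2 + 2 = 4 ≤ 13, throughput 13 + 7 = 20.
node-E + node-G + node-K: power draw 4 + 2 + 2 = 8 ≤ 13, throughput 2 + 13 + 7 = 22.
Best is node-E, node-G, and node-K with total throughput 22.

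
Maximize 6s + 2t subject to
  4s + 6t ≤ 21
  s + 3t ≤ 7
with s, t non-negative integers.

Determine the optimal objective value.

(s,t)=(5,0): 4·5+6·0=20≤21, 1·5+3·0=5≤7, objective 30.
(s,t)=(4,0): 4·4+6·0=16≤21, 1·4+3·0=4≤7, objective 24.
The best lattice point is (5,0), giving 30.

30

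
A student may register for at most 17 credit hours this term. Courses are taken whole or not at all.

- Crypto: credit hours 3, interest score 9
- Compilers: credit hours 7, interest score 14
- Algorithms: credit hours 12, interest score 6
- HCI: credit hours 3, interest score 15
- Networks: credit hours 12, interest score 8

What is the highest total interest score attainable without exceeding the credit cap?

Compilers + HCI: credit hours 7 + 3 = 10 ≤ 17, interest score 14 + 15 = 29.
Crypto + Compilers + HCI: credit hours 3 + 7 + 3 = 13 ≤ 17, interest score 9 + 14 + 15 = 38.
Crypto + HCI: credit hours 3 + 3 = 6 ≤ 17, interest score 9 + 15 = 24.
Best is Crypto, Compilers, and HCI with total interest score 38.

38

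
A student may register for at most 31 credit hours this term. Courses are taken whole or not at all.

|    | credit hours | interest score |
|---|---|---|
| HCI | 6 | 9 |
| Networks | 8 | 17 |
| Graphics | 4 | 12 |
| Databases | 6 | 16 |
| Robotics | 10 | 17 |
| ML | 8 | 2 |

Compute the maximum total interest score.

62

Allowing fractional choices, the relaxed optimum would be about 66.5, but courses are indivisible.
Networks + Graphics + Databases + Robotics: credit hours 8 + 4 + 6 + 10 = 28 ≤ 31, interest score 17 + 12 + 16 + 17 = 62.
HCI + Networks + Graphics + Robotics: credit hours 6 + 8 + 4 + 10 = 28 ≤ 31, interest score 9 + 17 + 12 + 17 = 55.
HCI + Networks + Databases + Robotics: credit hours 6 + 8 + 6 + 10 = 30 ≤ 31, interest score 9 + 17 + 16 + 17 = 59.
Best is Networks, Graphics, Databases, and Robotics with total interest score 62.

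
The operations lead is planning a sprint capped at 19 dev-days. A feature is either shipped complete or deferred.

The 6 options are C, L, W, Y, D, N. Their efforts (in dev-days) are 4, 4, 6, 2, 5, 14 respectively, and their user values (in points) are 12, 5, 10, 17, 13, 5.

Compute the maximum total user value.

C + L + Y + D: effort 4 + 4 + 2 + 5 = 15 ≤ 19, user value 12 + 5 + 17 + 13 = 47.
C + W + Y + D: effort 4 + 6 + 2 + 5 = 17 ≤ 19, user value 12 + 10 + 17 + 13 = 52.
L + W + Y + D: effort 4 + 6 + 2 + 5 = 17 ≤ 19, user value 5 + 10 + 17 + 13 = 45.
Best is C, W, Y, and D with total user value 52.

52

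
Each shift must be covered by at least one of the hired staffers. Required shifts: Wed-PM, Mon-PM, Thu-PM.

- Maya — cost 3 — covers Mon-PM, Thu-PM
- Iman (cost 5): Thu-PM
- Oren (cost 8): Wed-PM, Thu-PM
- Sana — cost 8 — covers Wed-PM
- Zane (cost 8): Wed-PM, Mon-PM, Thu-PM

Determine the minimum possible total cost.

8

Zane alone covers Wed-PM, Mon-PM, Thu-PM — every shift.
Total cost: 8.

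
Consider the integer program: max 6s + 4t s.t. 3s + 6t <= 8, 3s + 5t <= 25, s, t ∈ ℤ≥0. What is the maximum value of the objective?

12

Relaxing integrality, the LP optimum is 16.00 at (s,t) = (2.67, 0), which is not an integer point.
(s,t)=(2,0): 3·2+6·0=6≤8, 3·2+5·0=6≤25, objective 12.
(s,t)=(1,0): 3·1+6·0=3≤8, 3·1+5·0=3≤25, objective 6.
Maximum is 12 at (s,t)=(2,0).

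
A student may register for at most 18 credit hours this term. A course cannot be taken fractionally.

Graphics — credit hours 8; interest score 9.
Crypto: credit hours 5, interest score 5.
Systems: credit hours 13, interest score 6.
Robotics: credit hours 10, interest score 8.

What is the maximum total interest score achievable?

17

This is an integer program with binary decision variables.
Take Graphics and Robotics: credit hours 8 + 10 = 18 ≤ 18, interest score 9 + 8 = 17.
No other feasible combination does better.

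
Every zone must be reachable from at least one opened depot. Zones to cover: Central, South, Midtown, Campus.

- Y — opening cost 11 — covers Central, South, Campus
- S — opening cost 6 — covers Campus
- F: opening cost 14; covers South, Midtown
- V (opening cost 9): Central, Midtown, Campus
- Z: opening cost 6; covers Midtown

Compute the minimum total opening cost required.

The greedy cost-per-new-zone heuristic would pick V and Y for 20, but a cheaper cover exists.
Choose Y and Z: together they cover Central, South, Midtown, Campus — every zone.
Total opening cost: 11 + 6 = 17.
No cover costs less than 17.

17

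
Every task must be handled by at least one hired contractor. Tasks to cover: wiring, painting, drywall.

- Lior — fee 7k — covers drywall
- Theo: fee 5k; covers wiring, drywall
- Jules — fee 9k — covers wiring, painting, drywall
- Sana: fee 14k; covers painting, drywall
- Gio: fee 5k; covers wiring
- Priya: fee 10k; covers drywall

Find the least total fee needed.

The greedy cost-per-new-task heuristic would pick Theo and Jules for 14, but a cheaper cover exists.
Jules alone covers wiring, painting, drywall — every task.
Total fee: 9.
No cover costs less than 9.

9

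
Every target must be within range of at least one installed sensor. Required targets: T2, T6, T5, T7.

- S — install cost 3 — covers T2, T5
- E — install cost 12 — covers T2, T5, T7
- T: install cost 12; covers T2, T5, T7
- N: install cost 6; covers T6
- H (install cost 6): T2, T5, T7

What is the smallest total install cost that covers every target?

The greedy cost-per-new-target heuristic would pick S, N, and H for 15, but a cheaper cover exists.
Choose N and H: together they cover T2, T6, T5, T7 — every target.
Total install cost: 6 + 6 = 12.
No cover costs less than 12.

12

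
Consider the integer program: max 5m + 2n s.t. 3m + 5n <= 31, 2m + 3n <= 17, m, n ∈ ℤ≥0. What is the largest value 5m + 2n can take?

40

(m,n)=(8,0) is feasible, giving 40.
(m,n)=(7,1) is feasible, giving 37.
(m,n)=(7,0) is feasible, giving 35.
The best lattice point is (8,0), giving 40.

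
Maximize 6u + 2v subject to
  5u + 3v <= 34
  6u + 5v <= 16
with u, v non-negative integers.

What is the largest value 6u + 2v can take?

12

(u,v)=(2,0) is feasible, giving 12.
(u,v)=(1,1) is feasible, giving 8.
(u,v)=(1,0) is feasible, giving 6.
No feasible integer point exceeds 12.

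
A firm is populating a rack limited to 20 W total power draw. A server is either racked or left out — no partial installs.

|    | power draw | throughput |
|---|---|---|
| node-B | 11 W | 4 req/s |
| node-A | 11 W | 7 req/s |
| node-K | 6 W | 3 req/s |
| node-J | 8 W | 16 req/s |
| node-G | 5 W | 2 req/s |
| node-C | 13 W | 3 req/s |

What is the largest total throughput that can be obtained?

Take node-A and node-J: power draw 11 + 8 = 19 ≤ 20, throughput 7 + 16 = 23.
No other feasible combination does better.

23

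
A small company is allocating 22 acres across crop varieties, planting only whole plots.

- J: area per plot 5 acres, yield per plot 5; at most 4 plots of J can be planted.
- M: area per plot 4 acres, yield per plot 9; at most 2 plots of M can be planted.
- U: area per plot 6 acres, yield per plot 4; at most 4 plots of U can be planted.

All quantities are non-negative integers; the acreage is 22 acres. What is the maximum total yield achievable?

28

This is a bounded integer knapsack.
Take 2×J and 2×M: area 18 ≤ 22, yield 2·5 + 2·9 = 28.
M has the best ratio (9/4) and is taken to its limit of 2; remaining capacity is filled optimally with the others.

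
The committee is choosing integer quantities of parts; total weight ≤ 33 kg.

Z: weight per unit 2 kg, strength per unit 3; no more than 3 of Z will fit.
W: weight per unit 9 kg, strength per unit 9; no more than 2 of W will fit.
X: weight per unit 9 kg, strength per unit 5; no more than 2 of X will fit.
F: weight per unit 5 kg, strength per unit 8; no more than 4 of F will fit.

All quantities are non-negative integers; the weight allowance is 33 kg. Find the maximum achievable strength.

This is a bounded integer knapsack.
F has the best ratio (8/5); taking only F gives at most 4×8 = 32 (stopped by the supply cap of 4).
Mixing does better — 2×Z, 1×W, and 4×F: weight 33 ≤ 33, strength 2·3 + 1·9 + 4·8 = 47.

47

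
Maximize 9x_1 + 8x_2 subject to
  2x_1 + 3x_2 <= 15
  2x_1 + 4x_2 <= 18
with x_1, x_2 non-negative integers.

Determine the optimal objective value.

The continuous relaxation peaks at (7.5, 0) with value 67.50; rounding to a feasible lattice point costs some objective.
(x_1,x_2)=(7,0): 2·7+3·0=14≤15, 2·7+4·0=14≤18, objective 63.
(x_1,x_2)=(6,1): 2·6+3·1=15≤15, 2·6+4·1=16≤18, objective 62.
(x_1,x_2)=(6,0): 2·6+3·0=12≤15, 2·6+4·0=12≤18, objective 54.
The best lattice point is (7,0), giving 63.

63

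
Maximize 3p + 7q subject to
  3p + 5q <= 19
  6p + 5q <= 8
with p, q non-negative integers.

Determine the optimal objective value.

7

Relaxing integrality, the LP optimum is 11.20 at (p,q) = (0, 1.6), which is not an integer point.
(p,q)=(0,1) is feasible, giving 7.
(p,q)=(1,0) is feasible, giving 3.
(p,q)=(0,0) is feasible, giving 0.
Maximum is 7 at (p,q)=(0,1).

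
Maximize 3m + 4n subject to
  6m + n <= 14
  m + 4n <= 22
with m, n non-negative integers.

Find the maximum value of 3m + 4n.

Relaxing integrality, the LP optimum is 24.96 at (m,n) = (1.48, 5.13), which is not an integer point.
(m,n)=(1,5): 6·1+1·5=11≤14, 1·1+4·5=21≤22, objective 23.
(m,n)=(0,5): 6·0+1·5=5≤14, 1·0+4·5=20≤22, objective 20.
(m,n)=(1,4): 6·1+1·4=10≤14, 1·1+4·4=17≤22, objective 19.
(m,n)=(0,4): 6·0+1·4=4≤14, 1·0+4·4=16≤22, objective 16.
The best lattice point is (1,5), giving 23.

23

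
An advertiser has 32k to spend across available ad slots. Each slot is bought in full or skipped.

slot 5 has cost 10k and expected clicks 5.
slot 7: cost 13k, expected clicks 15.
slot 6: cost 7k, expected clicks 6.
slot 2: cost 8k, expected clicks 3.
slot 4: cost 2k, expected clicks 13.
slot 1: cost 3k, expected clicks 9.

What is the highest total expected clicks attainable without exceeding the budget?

This is a 0-1 knapsack instance.
Allowing fractional choices, the relaxed optimum would be about 46.5, but ad slots are indivisible.
slot 7 + slot 6 + slot 4 + slot 1: cost 13 + 7 + 2 + 3 = 25 ≤ 32, expected clicks 15 + 6 + 13 + 9 = 43.
slot 5 + slot 7 + slot 4 + slot 1: cost 10 + 13 + 2 + 3 = 28 ≤ 32, expected clicks 5 + 15 + 13 + 9 = 42.
Best is slot 7, slot 6, slot 4, and slot 1 with total expected clicks 43.

43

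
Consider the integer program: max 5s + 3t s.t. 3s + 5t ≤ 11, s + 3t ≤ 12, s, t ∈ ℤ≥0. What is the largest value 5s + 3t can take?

The continuous relaxation peaks at (3.67, 0) with value 18.33; rounding to a feasible lattice point costs some objective.
(s,t)=(3,0): 3·3+5·0=9≤11, 1·3+3·0=3≤12, objective 15.
(s,t)=(2,1): 3·2+5·1=11≤11, 1·2+3·1=5≤12, objective 13.
No feasible integer point exceeds 15.

15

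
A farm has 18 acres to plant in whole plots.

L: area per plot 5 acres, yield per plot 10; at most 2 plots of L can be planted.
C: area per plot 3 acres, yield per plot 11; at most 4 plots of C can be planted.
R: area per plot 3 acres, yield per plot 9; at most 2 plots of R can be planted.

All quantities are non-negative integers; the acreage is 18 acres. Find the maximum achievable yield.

C has the best ratio (11/3); taking only C gives at most 4×11 = 44 (stopped by the supply cap of 4).
Mixing does better — 4×C and 2×R: area 18 ≤ 18, yield 4·11 + 2·9 = 62.

62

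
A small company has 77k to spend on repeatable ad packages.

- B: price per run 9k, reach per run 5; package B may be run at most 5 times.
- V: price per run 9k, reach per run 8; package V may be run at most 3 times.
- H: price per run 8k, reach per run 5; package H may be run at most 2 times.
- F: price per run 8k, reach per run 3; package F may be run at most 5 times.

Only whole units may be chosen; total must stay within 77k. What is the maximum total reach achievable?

50

Take 2×B, 3×V, 2×H, and 2×F: price 77 ≤ 77, reach 2·5 + 3·8 + 2·5 + 2·3 = 50.
V has the best ratio (8/9) and is taken to its limit of 3; remaining capacity is filled optimally with the others.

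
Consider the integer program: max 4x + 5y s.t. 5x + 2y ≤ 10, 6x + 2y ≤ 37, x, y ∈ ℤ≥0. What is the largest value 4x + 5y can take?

(x,y)=(0,5): 5·0+2·5=10≤10, 6·0+2·5=10≤37, objective 25.
(x,y)=(0,4): 5·0+2·4=8≤10, 6·0+2·4=8≤37, objective 20.
The best lattice point is (0,5), giving 25.

25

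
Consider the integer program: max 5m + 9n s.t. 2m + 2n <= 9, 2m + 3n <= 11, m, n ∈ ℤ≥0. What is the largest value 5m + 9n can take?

32

The continuous relaxation peaks at (0, 3.67) with value 33.00; rounding to a feasible lattice point costs some objective.
(m,n)=(1,3): 2·1+2·3=8≤9, 2·1+3·3=11≤11, objective 32.
(m,n)=(2,2): 2·2+2·2=8≤9, 2·2+3·2=10≤11, objective 28.
(m,n)=(0,3): 2·0+2·3=6≤9, 2·0+3·3=9≤11, objective 27.
Maximum is 32 at (m,n)=(1,3).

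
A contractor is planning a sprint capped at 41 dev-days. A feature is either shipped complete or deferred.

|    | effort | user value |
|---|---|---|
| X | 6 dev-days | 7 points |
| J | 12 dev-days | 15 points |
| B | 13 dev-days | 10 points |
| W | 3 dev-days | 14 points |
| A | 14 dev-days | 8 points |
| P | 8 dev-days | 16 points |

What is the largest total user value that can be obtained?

55

X + J + W + P: effort 6 + 12 + 3 + 8 = 29 ≤ 41, user value 7 + 15 + 14 + 16 = 52.
J + W + A + P: effort 12 + 3 + 14 + 8 = 37 ≤ 41, user value 15 + 14 + 8 + 16 = 53.
J + B + W + P: effort 12 + 13 + 3 + 8 = 36 ≤ 41, user value 15 + 10 + 14 + 16 = 55.
Best is J, B, W, and P with total user value 55.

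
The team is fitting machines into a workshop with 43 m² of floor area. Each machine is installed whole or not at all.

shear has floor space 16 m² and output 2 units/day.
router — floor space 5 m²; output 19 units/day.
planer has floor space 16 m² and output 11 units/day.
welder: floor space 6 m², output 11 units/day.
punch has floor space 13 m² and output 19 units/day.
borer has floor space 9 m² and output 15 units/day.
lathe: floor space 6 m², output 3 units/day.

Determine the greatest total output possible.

67

This is an integer program with binary decision variables.
Take router, welder, punch, borer, and lathe: floor space 5 + 6 + 13 + 9 + 6 = 39 ≤ 43, output 19 + 11 + 19 + 15 + 3 = 67.
No other feasible combination does better.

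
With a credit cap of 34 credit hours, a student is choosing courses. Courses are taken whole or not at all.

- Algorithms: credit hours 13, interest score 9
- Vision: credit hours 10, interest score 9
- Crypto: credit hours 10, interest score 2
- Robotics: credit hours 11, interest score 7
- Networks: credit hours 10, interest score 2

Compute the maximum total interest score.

25

This is an integer program with binary decision variables.
Algorithms + Vision + Robotics: credit hours 13 + 10 + 11 = 34 ≤ 34, interest score 9 + 9 + 7 = 25.
Algorithms + Vision + Crypto: credit hours 13 + 10 + 10 = 33 ≤ 34, interest score 9 + 9 + 2 = 20.
Algorithms + Vision + Networks: credit hours 13 + 10 + 10 = 33 ≤ 34, interest score 9 + 9 + 2 = 20.
Best is Algorithms, Vision, and Robotics with total interest score 25.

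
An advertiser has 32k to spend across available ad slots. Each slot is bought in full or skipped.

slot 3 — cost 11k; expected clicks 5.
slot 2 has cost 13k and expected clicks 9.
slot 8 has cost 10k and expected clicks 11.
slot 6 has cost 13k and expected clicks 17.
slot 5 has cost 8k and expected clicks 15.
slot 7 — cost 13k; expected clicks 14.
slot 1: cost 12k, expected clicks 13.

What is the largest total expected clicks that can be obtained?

This is an integer program with binary decision variables.
Take slot 8, slot 6, and slot 5: cost 10 + 13 + 8 = 31 ≤ 32, expected clicks 11 + 17 + 15 = 43.
No other feasible combination does better.

43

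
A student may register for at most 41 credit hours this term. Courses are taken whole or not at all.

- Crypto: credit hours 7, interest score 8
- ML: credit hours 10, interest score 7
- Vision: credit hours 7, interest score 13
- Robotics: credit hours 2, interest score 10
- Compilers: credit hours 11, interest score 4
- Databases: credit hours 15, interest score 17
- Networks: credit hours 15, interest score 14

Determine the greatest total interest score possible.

55

This is a 0-1 knapsack instance.
Allowing fractional choices, the relaxed optimum would be about 57.3, but courses are indivisible.
Crypto + ML + Vision + Robotics + Networks: credit hours 7 + 10 + 7 + 2 + 15 = 41 ≤ 41, interest score 8 + 7 + 13 + 10 + 14 = 52.
Vision + Robotics + Databases + Networks: credit hours 7 + 2 + 15 + 15 = 39 ≤ 41, interest score 13 + 10 + 17 + 14 = 54.
Crypto + ML + Vision + Robotics + Databases: credit hours 7 + 10 + 7 + 2 + 15 = 41 ≤ 41, interest score 8 + 7 + 13 + 10 + 17 = 55.
Best is Crypto, ML, Vision, Robotics, and Databases with total interest score 55.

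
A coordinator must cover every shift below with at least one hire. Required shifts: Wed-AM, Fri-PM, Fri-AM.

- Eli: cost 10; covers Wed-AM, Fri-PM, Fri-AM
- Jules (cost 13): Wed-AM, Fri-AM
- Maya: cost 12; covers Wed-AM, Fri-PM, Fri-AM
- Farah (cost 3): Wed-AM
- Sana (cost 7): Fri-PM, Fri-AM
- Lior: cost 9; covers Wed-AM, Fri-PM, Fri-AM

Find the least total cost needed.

9

The greedy cost-per-new-shift heuristic would pick Farah and Sana for 10, but a cheaper cover exists.
Lior alone covers Wed-AM, Fri-PM, Fri-AM — every shift.
Total cost: 9.
No cover costs less than 9.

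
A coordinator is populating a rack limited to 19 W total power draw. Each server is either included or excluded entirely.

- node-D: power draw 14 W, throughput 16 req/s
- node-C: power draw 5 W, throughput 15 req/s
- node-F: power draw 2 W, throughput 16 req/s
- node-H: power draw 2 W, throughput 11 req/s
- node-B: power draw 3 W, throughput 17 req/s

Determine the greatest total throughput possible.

node-D + node-F + node-B: power draw 14 + 2 + 3 = 19 ≤ 19, throughput 16 + 16 + 17 = 49.
node-C + node-F + node-B: power draw 5 + 2 + 3 = 10 ≤ 19, throughput 15 + 16 + 17 = 48.
node-C + node-F + node-H + node-B: power draw 5 + 2 + 2 + 3 = 12 ≤ 19, throughput 15 + 16 + 11 + 17 = 59.
Best is node-C, node-F, node-H, and node-B with total throughput 59.

59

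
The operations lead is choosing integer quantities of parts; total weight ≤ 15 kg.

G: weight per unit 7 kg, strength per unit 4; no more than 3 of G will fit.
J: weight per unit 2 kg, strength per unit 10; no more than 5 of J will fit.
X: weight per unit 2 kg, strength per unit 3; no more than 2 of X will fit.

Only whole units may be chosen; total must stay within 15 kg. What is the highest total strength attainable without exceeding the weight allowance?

This is a bounded integer knapsack.
5×J and 2×X: weight 14 ≤ 15, strength 5·10 + 2·3 = 56.
5×J and 1×X: weight 12 ≤ 15, strength 5·10 + 1·3 = 53.
Best is 56.

56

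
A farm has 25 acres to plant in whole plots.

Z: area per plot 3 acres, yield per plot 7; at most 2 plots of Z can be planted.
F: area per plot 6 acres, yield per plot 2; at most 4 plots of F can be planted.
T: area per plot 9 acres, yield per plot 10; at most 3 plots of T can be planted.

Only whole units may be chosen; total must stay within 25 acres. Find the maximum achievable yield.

34

Z has the best ratio (7/3); taking only Z gives at most 2×7 = 14 (stopped by the supply cap of 2).
Mixing does better — 2×Z and 2×T: area 24 ≤ 25, yield 2·7 + 2·10 = 34.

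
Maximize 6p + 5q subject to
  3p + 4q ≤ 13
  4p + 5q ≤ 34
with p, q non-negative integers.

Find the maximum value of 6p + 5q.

24

(p,q)=(4,0): 3·4+4·0=12≤13, 4·4+5·0=16≤34, objective 24.
(p,q)=(3,1): 3·3+4·1=13≤13, 4·3+5·1=17≤34, objective 23.
(p,q)=(3,0): 3·3+4·0=9≤13, 4·3+5·0=12≤34, objective 18.
The best lattice point is (4,0), giving 24.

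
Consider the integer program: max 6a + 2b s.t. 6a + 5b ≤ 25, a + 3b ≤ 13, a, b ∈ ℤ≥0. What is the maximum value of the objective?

(a,b)=(4,0): 6·4+5·0=24≤25, 1·4+3·0=4≤13, objective 24.
(a,b)=(3,1): 6·3+5·1=23≤25, 1·3+3·1=6≤13, objective 20.
(a,b)=(3,0): 6·3+5·0=18≤25, 1·3+3·0=3≤13, objective 18.
Maximum is 24 at (a,b)=(4,0).

24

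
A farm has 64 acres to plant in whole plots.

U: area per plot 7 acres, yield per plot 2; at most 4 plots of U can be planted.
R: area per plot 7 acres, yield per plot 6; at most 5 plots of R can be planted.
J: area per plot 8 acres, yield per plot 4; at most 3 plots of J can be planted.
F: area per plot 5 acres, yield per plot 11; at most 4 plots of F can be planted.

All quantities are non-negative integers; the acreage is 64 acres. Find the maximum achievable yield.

F has the best ratio (11/5); taking only F gives at most 4×11 = 44 (stopped by the supply cap of 4).
Mixing does better — 5×R, 1×J, and 4×F: area 63 ≤ 64, yield 5·6 + 1·4 + 4·11 = 78.

78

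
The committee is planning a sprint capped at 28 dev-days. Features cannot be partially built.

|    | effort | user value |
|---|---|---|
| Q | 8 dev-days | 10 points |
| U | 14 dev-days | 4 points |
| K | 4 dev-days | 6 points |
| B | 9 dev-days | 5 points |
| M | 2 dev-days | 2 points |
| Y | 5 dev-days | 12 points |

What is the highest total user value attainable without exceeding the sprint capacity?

Q + K + B + M + Y: effort 8 + 4 + 9 + 2 + 5 = 28 ≤ 28, user value 10 + 6 + 5 + 2 + 12 = 35.
Q + K + B + Y: effort 8 + 4 + 9 + 5 = 26 ≤ 28, user value 10 + 6 + 5 + 12 = 33.
Best is Q, K, B, M, and Y with total user value 35.

35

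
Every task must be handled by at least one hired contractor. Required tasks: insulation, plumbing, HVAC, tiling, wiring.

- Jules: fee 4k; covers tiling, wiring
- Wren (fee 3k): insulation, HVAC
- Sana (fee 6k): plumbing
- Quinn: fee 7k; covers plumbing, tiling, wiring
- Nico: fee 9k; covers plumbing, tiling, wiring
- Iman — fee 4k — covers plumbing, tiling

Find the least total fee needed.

10

The greedy cost-per-new-task heuristic would pick Wren, Jules, and Iman for 11, but a cheaper cover exists.
Choose Wren and Quinn: together they cover insulation, plumbing, HVAC, tiling, wiring — every task.
Total fee: 3 + 7 = 10.
No cover costs less than 10.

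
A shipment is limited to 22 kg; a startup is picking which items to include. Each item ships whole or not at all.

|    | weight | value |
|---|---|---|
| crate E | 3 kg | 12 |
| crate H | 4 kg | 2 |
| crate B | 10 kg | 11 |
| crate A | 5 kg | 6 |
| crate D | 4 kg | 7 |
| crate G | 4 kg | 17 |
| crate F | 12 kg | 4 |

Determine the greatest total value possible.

This is an integer program with binary decision variables.
Allowing fractional choices, the relaxed optimum would be about 48.6, but items are indivisible.
crate E + crate B + crate A + crate G: weight 3 + 10 + 5 + 4 = 22 ≤ 22, value 12 + 11 + 6 + 17 = 46.
crate E + crate H + crate A + crate D + crate G: weight 3 + 4 + 5 + 4 + 4 = 20 ≤ 22, value 12 + 2 + 6 + 7 + 17 = 44.
crate E + crate B + crate D + crate G: weight 3 + 10 + 4 + 4 = 21 ≤ 22, value 12 + 11 + 7 + 17 = 47.
Best is crate E, crate B, crate D, and crate G with total value 47.

47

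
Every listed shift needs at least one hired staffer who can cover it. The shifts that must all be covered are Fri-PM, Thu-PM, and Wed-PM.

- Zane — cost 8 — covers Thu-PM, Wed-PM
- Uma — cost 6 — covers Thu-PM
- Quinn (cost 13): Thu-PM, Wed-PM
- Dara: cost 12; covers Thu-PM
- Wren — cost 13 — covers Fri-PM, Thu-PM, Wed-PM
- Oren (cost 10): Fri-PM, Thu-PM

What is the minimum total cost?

13

The greedy cost-per-new-shift heuristic would pick Zane and Oren for 18, but a cheaper cover exists.
Wren alone covers Fri-PM, Thu-PM, Wed-PM — every shift.
Total cost: 13.
No cover costs less than 13.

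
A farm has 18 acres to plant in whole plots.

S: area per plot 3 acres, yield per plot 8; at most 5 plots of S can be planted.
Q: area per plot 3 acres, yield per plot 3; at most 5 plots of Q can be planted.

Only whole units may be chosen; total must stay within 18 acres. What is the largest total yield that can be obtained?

43

5×S and 1×Q: area 18 ≤ 18, yield 5·8 + 1·3 = 43.
5×S: area 15 ≤ 18, yield 5·8 = 40.
Best is 43.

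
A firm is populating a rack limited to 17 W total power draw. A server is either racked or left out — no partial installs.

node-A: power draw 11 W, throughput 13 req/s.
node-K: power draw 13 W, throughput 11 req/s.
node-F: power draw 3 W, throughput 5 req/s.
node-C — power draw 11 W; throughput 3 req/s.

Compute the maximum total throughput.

18

node-A: power draw 11 ≤ 17, throughput 13.
node-K + node-F: power draw 13 + 3 = 16 ≤ 17, throughput 11 + 5 = 16.
node-A + node-F: power draw 11 + 3 = 14 ≤ 17, throughput 13 + 5 = 18.
Best is node-A and node-F with total throughput 18.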